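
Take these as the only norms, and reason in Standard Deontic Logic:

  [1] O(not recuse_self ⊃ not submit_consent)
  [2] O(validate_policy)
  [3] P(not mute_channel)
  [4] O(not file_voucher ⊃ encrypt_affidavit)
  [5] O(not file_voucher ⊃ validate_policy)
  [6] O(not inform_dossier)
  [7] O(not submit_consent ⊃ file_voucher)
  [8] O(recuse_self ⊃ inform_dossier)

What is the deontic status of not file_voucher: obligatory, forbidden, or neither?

From premise 6 we have O(not inform_dossier).
Premise 8 is O(recuse_self ⊃ inform_dossier); contrapositively O(not inform_dossier ⊃ not recuse_self). Since O(not inform_dossier) holds, K gives O(not recuse_self).
Applying K to premise 1 (O(not recuse_self ⊃ not submit_consent)) and O(not recuse_self) yields O(not submit_consent).
From O(not submit_consent) and premise 7, O(not submit_consent ⊃ file_voucher), we obtain O(file_voucher).
Premises 2, 3, 4, 5 do not contribute to this derivation.
Thus O(file_voucher), which is F(not file_voucher): not file_voucher is forbidden.

Forbidden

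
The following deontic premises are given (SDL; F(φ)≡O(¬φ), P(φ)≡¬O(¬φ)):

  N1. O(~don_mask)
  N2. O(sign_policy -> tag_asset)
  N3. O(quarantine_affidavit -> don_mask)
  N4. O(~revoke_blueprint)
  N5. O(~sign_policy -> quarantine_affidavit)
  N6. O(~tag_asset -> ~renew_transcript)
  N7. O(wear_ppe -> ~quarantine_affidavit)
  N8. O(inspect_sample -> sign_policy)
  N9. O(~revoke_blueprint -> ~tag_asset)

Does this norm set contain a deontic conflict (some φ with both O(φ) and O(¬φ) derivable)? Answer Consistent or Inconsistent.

Inconsistent

Premise 1 gives O(~don_mask).
The contrapositive of premise 3 (O(quarantine_affidavit -> don_mask)) is O(~don_mask -> ~quarantine_affidavit), and O(~don_mask) is already established, so O(~quarantine_affidavit).
Premise 5, O(~sign_policy -> quarantine_affidavit), contraposes to O(~quarantine_affidavit -> sign_policy); with O(~quarantine_affidavit) we get O(sign_policy).
Applying K to premise 2 (O(sign_policy -> tag_asset)) and O(sign_policy) yields O(tag_asset).
Premise 9, O(~revoke_blueprint -> ~tag_asset), contraposes to O(tag_asset -> revoke_blueprint); with O(tag_asset) we get O(revoke_blueprint).
However, premise 4 gives O(~revoke_blueprint).
We now have both O(revoke_blueprint) and O(~revoke_blueprint) — revoke_blueprint is simultaneously obligatory and forbidden, violating the D-axiom.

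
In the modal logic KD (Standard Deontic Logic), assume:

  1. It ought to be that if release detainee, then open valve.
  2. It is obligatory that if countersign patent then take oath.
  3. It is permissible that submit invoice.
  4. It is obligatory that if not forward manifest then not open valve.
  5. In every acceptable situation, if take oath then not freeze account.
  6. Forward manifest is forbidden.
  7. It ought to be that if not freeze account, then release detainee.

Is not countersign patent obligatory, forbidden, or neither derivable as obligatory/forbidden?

Premise 6 is F(forward_manifest), i.e. O(¬forward_manifest).
Applying K to premise 4 (O(¬forward_manifest → ¬open_valve)) and O(¬forward_manifest) yields O(¬open_valve).
The contrapositive of premise 1 (O(release_detainee → open_valve)) is O(¬open_valve → ¬release_detainee), and O(¬open_valve) is already established, so O(¬release_detainee).
Premise 7, O(¬freeze_account → release_detainee), contraposes to O(¬release_detainee → freeze_account); with O(¬release_detainee) we get O(freeze_account).
Premise 5 is O(take_oath → ¬freeze_account); contrapositively O(freeze_account → ¬take_oath). Since O(freeze_account) holds, K gives O(¬take_oath).
Premise 2, O(countersign_patent → take_oath), contraposes to O(¬take_oath → ¬countersign_patent); with O(¬take_oath) we get O(¬countersign_patent).
Premise 3 does not contribute to this derivation.
Hence ¬countersign_patent is obligatory.

Obligatory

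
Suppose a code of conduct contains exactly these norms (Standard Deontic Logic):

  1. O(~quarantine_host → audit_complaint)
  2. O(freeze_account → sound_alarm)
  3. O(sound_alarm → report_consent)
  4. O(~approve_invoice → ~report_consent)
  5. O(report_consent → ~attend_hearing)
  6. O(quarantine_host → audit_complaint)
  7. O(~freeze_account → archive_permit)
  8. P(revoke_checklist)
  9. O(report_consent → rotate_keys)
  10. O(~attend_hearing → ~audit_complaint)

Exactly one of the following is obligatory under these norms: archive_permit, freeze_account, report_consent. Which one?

By case analysis on quarantine_host: premise 6 gives O(quarantine_host → audit_complaint) and premise 1 gives O(~quarantine_host → audit_complaint), so O(audit_complaint) either way.
Premise 10 is O(~attend_hearing → ~audit_complaint); contrapositively O(audit_complaint → attend_hearing). Since O(audit_complaint) holds, K gives O(attend_hearing).
The contrapositive of premise 5 (O(report_consent → ~attend_hearing)) is O(attend_hearing → ~report_consent), and O(attend_hearing) is already established, so O(~report_consent).
Premise 3 is O(sound_alarm → report_consent); contrapositively O(~report_consent → ~sound_alarm). Since O(~report_consent) holds, K gives O(~sound_alarm).
The contrapositive of premise 2 (O(freeze_account → sound_alarm)) is O(~sound_alarm → ~freeze_account), and O(~sound_alarm) is already established, so O(~freeze_account).
Premise 7 is O(~freeze_account → archive_permit); since O(~freeze_account), deontic closure gives O(archive_permit).
So O(archive_permit) holds — archive_permit is obligatory. None of the other listed options is made obligatory by any chain of premises.

archive_permit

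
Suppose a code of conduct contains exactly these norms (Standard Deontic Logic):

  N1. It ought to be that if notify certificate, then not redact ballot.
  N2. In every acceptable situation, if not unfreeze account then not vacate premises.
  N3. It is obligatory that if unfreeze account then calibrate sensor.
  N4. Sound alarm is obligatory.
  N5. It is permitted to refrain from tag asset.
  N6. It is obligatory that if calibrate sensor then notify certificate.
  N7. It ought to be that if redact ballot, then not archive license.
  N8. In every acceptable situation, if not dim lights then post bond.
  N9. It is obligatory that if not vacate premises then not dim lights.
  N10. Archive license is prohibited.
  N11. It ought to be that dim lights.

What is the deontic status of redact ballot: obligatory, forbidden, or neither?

Premise 11 gives O(dim_lights).
Premise 9 is O(¬vacate_premises → ¬dim_lights); contrapositively O(dim_lights → vacate_premises). Since O(dim_lights) holds, K gives O(vacate_premises).
The contrapositive of premise 2 (O(¬unfreeze_account → ¬vacate_premises)) is O(vacate_premises → unfreeze_account), and O(vacate_premises) is already established, so O(unfreeze_account).
With premise 3, O(unfreeze_account → calibrate_sensor), the K-axiom yields O(calibrate_sensor).
Applying K to premise 6 (O(calibrate_sensor → notify_certificate)) and O(calibrate_sensor) yields O(notify_certificate).
From O(notify_certificate) and premise 1, O(notify_certificate → ¬redact_ballot), we obtain O(¬redact_ballot).
Premises 4, 5, 7, 8, 10 do not contribute to this derivation.
Thus O(¬redact_ballot), which is F(redact_ballot): redact_ballot is forbidden.

Forbidden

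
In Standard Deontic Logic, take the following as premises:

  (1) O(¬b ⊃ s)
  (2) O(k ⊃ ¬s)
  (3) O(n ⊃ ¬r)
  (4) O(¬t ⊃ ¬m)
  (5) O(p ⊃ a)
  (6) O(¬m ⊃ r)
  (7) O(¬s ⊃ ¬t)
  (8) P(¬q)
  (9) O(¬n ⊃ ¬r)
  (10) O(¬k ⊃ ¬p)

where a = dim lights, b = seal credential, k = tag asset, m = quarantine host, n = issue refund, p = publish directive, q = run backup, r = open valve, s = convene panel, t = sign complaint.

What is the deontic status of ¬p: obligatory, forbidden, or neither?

Obligatory

Premises 9 and 3 are O(¬n ⊃ ¬r) and O(n ⊃ ¬r); every ideal world satisfies ¬n or n, so in either case ¬r holds — hence O(¬r).
Premise 6 is O(¬m ⊃ r); contrapositively O(¬r ⊃ m). Since O(¬r) holds, K gives O(m).
Premise 4 is O(¬t ⊃ ¬m); contrapositively O(m ⊃ t). Since O(m) holds, K gives O(t).
Premise 7, O(¬s ⊃ ¬t), contraposes to O(t ⊃ s); with O(t) we get O(s).
The contrapositive of premise 2 (O(k ⊃ ¬s)) is O(s ⊃ ¬k), and O(s) is already established, so O(¬k).
From O(¬k) and premise 10, O(¬k ⊃ ¬p), we obtain O(¬p).
Premises 1, 5, 8 do not contribute to this derivation.
Hence ¬p is obligatory.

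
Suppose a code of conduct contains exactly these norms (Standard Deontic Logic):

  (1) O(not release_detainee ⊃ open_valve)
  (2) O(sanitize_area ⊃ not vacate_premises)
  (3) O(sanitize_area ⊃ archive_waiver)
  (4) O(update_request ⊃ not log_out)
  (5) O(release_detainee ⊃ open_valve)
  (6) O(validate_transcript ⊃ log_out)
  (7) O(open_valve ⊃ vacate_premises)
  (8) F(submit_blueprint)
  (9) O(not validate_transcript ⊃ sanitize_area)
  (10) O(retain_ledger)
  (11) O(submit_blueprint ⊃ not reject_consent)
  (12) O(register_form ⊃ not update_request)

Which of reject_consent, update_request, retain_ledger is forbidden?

update_request

Premises 1 and 5 are O(not release_detainee ⊃ open_valve) and O(release_detainee ⊃ open_valve); every ideal world satisfies not release_detainee or release_detainee, so in either case open_valve holds — hence O(open_valve).
With premise 7, O(open_valve ⊃ vacate_premises), the K-axiom yields O(vacate_premises).
The contrapositive of premise 2 (O(sanitize_area ⊃ not vacate_premises)) is O(vacate_premises ⊃ not sanitize_area), and O(vacate_premises) is already established, so O(not sanitize_area).
Premise 9, O(not validate_transcript ⊃ sanitize_area), contraposes to O(not sanitize_area ⊃ validate_transcript); with O(not sanitize_area) we get O(validate_transcript).
Premise 6 is O(validate_transcript ⊃ log_out); since O(validate_transcript), deontic closure gives O(log_out).
Premise 4 is O(update_request ⊃ not log_out); contrapositively O(log_out ⊃ not update_request). Since O(log_out) holds, K gives O(not update_request).
So O(not update_request) holds, i.e. update_request is forbidden. None of the other listed options is forbidden under the premises.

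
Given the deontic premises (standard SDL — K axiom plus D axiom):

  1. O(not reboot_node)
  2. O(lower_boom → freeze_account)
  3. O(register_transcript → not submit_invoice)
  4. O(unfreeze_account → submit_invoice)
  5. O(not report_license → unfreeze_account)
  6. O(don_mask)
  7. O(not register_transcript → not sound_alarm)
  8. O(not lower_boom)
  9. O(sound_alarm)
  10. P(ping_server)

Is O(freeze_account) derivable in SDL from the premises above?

Premise 2 is O(lower_boom → freeze_account), but O(lower_boom) is not derivable from the premises, so it does not yield O(freeze_account).
No other premise forces O(freeze_account). An ideal world satisfying every premise can still have freeze_account false, so O(freeze_account) is not derivable.

No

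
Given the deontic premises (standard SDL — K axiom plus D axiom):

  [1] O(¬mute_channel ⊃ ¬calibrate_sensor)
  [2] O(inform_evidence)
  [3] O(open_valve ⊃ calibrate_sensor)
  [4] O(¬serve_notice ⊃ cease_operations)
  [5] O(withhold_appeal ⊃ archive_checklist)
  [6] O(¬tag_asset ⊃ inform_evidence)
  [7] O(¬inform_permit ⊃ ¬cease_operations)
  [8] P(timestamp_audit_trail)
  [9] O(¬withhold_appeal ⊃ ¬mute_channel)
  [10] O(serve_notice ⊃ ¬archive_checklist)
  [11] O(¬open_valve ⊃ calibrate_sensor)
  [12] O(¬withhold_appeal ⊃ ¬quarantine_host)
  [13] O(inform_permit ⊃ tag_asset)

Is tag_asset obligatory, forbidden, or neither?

By case analysis on ¬open_valve: premise 11 gives O(¬open_valve ⊃ calibrate_sensor) and premise 3 gives O(open_valve ⊃ calibrate_sensor), so O(calibrate_sensor) either way.
The contrapositive of premise 1 (O(¬mute_channel ⊃ ¬calibrate_sensor)) is O(calibrate_sensor ⊃ mute_channel), and O(calibrate_sensor) is already established, so O(mute_channel).
Premise 9, O(¬withhold_appeal ⊃ ¬mute_channel), contraposes to O(mute_channel ⊃ withhold_appeal); with O(mute_channel) we get O(withhold_appeal).
From O(withhold_appeal) and premise 5, O(withhold_appeal ⊃ archive_checklist), we obtain O(archive_checklist).
Premise 10, O(serve_notice ⊃ ¬archive_checklist), contraposes to O(archive_checklist ⊃ ¬serve_notice); with O(archive_checklist) we get O(¬serve_notice).
Applying K to premise 4 (O(¬serve_notice ⊃ cease_operations)) and O(¬serve_notice) yields O(cease_operations).
The contrapositive of premise 7 (O(¬inform_permit ⊃ ¬cease_operations)) is O(cease_operations ⊃ inform_permit), and O(cease_operations) is already established, so O(inform_permit).
With premise 13, O(inform_permit ⊃ tag_asset), the K-axiom yields O(tag_asset).
Premises 2, 6, 8, 12 do not contribute to this derivation.
Hence tag_asset is obligatory.

Obligatory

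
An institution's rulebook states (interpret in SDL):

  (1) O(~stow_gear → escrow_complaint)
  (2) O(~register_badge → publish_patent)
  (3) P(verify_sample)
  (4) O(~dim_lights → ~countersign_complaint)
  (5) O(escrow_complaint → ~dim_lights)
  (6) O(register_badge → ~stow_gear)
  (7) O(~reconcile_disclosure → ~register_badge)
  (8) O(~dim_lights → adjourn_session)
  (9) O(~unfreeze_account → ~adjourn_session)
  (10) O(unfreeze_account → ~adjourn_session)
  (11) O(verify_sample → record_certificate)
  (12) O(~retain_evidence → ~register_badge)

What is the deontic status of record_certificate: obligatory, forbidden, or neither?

Neither

Premise 11 is O(verify_sample → record_certificate), but O(verify_sample) is not derivable from the premises (the permission P(verify_sample) asserts only ~O(~verify_sample), not O(verify_sample)), so it does not yield O(record_certificate).
No premise or chain of K-axiom applications forces O(record_certificate), and none forces O(~record_certificate). So record_certificate is neither obligatory nor forbidden under these norms.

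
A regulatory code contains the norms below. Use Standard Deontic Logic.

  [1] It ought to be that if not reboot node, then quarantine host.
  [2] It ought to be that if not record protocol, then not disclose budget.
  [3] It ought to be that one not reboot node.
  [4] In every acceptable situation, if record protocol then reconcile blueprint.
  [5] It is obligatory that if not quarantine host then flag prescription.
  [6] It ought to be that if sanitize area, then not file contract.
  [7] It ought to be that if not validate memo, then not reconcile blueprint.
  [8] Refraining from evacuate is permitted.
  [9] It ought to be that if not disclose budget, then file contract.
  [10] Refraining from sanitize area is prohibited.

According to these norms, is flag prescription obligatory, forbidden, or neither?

Premise 5 is O(¬quarantine_host → flag_prescription), but O(¬quarantine_host) is not derivable from the premises, so it does not yield O(flag_prescription).
No premise or chain of K-axiom applications forces O(flag_prescription), and none forces O(¬flag_prescription). So flag_prescription is neither obligatory nor forbidden under these norms.

Neither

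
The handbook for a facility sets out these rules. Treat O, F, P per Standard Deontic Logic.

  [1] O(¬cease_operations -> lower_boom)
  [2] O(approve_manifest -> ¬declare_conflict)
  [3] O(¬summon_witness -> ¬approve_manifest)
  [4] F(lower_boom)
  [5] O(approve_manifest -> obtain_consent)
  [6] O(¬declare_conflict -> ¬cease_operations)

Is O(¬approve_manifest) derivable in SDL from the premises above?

F(lower_boom) at premise 4 means O(¬lower_boom).
The contrapositive of premise 1 (O(¬cease_operations -> lower_boom)) is O(¬lower_boom -> cease_operations), and O(¬lower_boom) is already established, so O(cease_operations).
Premise 6 is O(¬declare_conflict -> ¬cease_operations); contrapositively O(cease_operations -> declare_conflict). Since O(cease_operations) holds, K gives O(declare_conflict).
Premise 2, O(approve_manifest -> ¬declare_conflict), contraposes to O(declare_conflict -> ¬approve_manifest); with O(declare_conflict) we get O(¬approve_manifest).
Premises 3, 5 do not contribute to this derivation.
So O(¬approve_manifest) follows.

Yes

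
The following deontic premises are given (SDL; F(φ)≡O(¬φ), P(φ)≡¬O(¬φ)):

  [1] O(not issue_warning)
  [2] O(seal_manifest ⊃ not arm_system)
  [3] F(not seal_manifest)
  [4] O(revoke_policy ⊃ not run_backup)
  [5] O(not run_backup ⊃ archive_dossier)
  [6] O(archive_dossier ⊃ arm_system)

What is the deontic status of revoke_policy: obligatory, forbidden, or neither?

F(not seal_manifest) at premise 3 means O(seal_manifest).
From O(seal_manifest) and premise 2, O(seal_manifest ⊃ not arm_system), we obtain O(not arm_system).
Premise 6, O(archive_dossier ⊃ arm_system), contraposes to O(not arm_system ⊃ not archive_dossier); with O(not arm_system) we get O(not archive_dossier).
The contrapositive of premise 5 (O(not run_backup ⊃ archive_dossier)) is O(not archive_dossier ⊃ run_backup), and O(not archive_dossier) is already established, so O(run_backup).
The contrapositive of premise 4 (O(revoke_policy ⊃ not run_backup)) is O(run_backup ⊃ not revoke_policy), and O(run_backup) is already established, so O(not revoke_policy).
Premise 1 does not contribute to this derivation.
Thus O(not revoke_policy), which is F(revoke_policy): revoke_policy is forbidden.

Forbidden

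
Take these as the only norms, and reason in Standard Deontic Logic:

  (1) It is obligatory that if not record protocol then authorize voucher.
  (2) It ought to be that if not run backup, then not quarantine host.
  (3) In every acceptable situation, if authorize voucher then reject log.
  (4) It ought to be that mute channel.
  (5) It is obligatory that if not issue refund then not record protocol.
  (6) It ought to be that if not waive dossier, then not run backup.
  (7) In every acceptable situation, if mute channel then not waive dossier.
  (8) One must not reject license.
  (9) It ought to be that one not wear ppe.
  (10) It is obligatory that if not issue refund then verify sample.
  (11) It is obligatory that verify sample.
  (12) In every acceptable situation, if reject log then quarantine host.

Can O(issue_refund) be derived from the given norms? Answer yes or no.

Yes

Premise 4 states O(mute_channel) outright.
With premise 7, O(mute_channel → ¬waive_dossier), the K-axiom yields O(¬waive_dossier).
From O(¬waive_dossier) and premise 6, O(¬waive_dossier → ¬run_backup), we obtain O(¬run_backup).
Premise 2 is O(¬run_backup → ¬quarantine_host); since O(¬run_backup), deontic closure gives O(¬quarantine_host).
Premise 12, O(reject_log → quarantine_host), contraposes to O(¬quarantine_host → ¬reject_log); with O(¬quarantine_host) we get O(¬reject_log).
The contrapositive of premise 3 (O(authorize_voucher → reject_log)) is O(¬reject_log → ¬authorize_voucher), and O(¬reject_log) is already established, so O(¬authorize_voucher).
Premise 1 is O(¬record_protocol → authorize_voucher); contrapositively O(¬authorize_voucher → record_protocol). Since O(¬authorize_voucher) holds, K gives O(record_protocol).
Premise 5, O(¬issue_refund → ¬record_protocol), contraposes to O(record_protocol → issue_refund); with O(record_protocol) we get O(issue_refund).
Premises 8, 9, 10, 11 do not contribute to this derivation.
So O(issue_refund) follows.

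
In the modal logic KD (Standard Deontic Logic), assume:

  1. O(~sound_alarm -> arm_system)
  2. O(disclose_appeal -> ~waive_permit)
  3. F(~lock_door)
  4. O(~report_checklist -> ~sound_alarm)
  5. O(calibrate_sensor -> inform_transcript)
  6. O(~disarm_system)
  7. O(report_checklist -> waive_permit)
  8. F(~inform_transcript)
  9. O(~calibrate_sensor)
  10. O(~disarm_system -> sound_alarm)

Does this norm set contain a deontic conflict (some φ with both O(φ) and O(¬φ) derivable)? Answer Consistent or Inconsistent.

Consistent

Premise 5 is O(calibrate_sensor -> inform_transcript); even if O(inform_transcript) held, inferring O(calibrate_sensor) would be affirming the consequent — invalid.
So O(calibrate_sensor) is not derivable, and the apparent clash with O(~calibrate_sensor) does not arise.
A world satisfying every obligation exists (e.g. arm_system=false, calibrate_sensor=false, disarm_system=false, disclose_appeal=false, inform_transcript=true, lock_door=true, report_checklist=true, sound_alarm=true, waive_permit=true); no atom is both obligatory and forbidden, so the set is consistent.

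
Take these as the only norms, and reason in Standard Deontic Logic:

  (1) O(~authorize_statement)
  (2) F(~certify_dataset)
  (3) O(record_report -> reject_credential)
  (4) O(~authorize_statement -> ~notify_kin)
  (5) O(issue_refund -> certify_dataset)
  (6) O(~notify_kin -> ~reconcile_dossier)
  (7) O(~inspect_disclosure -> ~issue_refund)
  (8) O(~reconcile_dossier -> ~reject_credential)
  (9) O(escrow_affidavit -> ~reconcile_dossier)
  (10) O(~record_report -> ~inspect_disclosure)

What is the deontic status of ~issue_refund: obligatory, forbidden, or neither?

Obligatory

Premise 1 gives O(~authorize_statement).
From O(~authorize_statement) and premise 4, O(~authorize_statement -> ~notify_kin), we obtain O(~notify_kin).
With premise 6, O(~notify_kin -> ~reconcile_dossier), the K-axiom yields O(~reconcile_dossier).
Applying K to premise 8 (O(~reconcile_dossier -> ~reject_credential)) and O(~reconcile_dossier) yields O(~reject_credential).
Premise 3, O(record_report -> reject_credential), contraposes to O(~reject_credential -> ~record_report); with O(~reject_credential) we get O(~record_report).
From O(~record_report) and premise 10, O(~record_report -> ~inspect_disclosure), we obtain O(~inspect_disclosure).
From O(~inspect_disclosure) and premise 7, O(~inspect_disclosure -> ~issue_refund), we obtain O(~issue_refund).
Premises 2, 5, 9 do not contribute to this derivation.
Hence ~issue_refund is obligatory.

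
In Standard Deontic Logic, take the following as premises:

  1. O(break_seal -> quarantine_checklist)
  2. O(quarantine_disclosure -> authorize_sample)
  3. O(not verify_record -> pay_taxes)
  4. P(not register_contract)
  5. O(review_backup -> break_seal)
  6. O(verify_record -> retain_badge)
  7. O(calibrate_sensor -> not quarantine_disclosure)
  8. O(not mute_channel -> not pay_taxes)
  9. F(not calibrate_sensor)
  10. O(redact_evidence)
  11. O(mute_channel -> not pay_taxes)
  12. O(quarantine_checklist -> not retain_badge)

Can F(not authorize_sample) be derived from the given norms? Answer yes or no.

No

Premise 2 is O(quarantine_disclosure -> authorize_sample), but O(quarantine_disclosure) is not derivable from the premises, so it does not yield O(authorize_sample).
No other premise forces O(authorize_sample). An ideal world satisfying every premise can still have not authorize_sample true, so F(not authorize_sample) is not derivable.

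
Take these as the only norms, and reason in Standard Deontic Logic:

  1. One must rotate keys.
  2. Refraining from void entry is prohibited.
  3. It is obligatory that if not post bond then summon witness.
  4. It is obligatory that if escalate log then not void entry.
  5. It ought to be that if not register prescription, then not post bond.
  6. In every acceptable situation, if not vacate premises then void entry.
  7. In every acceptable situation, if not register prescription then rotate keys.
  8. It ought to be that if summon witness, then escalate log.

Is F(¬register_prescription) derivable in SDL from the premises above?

Yes

Premise 2, F(¬void_entry), is equivalent to O(void_entry).
The contrapositive of premise 4 (O(escalate_log → ¬void_entry)) is O(void_entry → ¬escalate_log), and O(void_entry) is already established, so O(¬escalate_log).
Premise 8 is O(summon_witness → escalate_log); contrapositively O(¬escalate_log → ¬summon_witness). Since O(¬escalate_log) holds, K gives O(¬summon_witness).
The contrapositive of premise 3 (O(¬post_bond → summon_witness)) is O(¬summon_witness → post_bond), and O(¬summon_witness) is already established, so O(post_bond).
The contrapositive of premise 5 (O(¬register_prescription → ¬post_bond)) is O(post_bond → register_prescription), and O(post_bond) is already established, so O(register_prescription).
Premises 1, 6, 7 do not contribute to this derivation.
So O(register_prescription) holds, i.e. F(¬register_prescription). The claim follows.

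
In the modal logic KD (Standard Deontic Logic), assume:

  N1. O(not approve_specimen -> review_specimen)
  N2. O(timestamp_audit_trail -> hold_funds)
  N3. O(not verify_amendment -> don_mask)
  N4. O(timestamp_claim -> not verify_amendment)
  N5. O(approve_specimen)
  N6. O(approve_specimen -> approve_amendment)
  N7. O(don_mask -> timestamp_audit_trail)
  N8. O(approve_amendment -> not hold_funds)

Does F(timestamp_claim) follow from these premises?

Premise 5 gives O(approve_specimen).
With premise 6, O(approve_specimen -> approve_amendment), the K-axiom yields O(approve_amendment).
From O(approve_amendment) and premise 8, O(approve_amendment -> not hold_funds), we obtain O(not hold_funds).
The contrapositive of premise 2 (O(timestamp_audit_trail -> hold_funds)) is O(not hold_funds -> not timestamp_audit_trail), and O(not hold_funds) is already established, so O(not timestamp_audit_trail).
The contrapositive of premise 7 (O(don_mask -> timestamp_audit_trail)) is O(not timestamp_audit_trail -> not don_mask), and O(not timestamp_audit_trail) is already established, so O(not don_mask).
The contrapositive of premise 3 (O(not verify_amendment -> don_mask)) is O(not don_mask -> verify_amendment), and O(not don_mask) is already established, so O(verify_amendment).
The contrapositive of premise 4 (O(timestamp_claim -> not verify_amendment)) is O(verify_amendment -> not timestamp_claim), and O(verify_amendment) is already established, so O(not timestamp_claim).
Premise 1 does not contribute to this derivation.
So O(not timestamp_claim) holds, i.e. F(timestamp_claim). The claim follows.

Yes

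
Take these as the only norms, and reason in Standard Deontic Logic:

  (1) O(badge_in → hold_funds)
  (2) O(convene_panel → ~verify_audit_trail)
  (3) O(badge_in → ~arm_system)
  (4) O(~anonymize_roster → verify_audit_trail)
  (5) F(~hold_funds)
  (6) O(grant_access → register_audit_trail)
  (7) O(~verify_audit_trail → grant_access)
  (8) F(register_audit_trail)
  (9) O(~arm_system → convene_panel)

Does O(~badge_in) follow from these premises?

F(register_audit_trail) at premise 8 means O(~register_audit_trail).
Premise 6, O(grant_access → register_audit_trail), contraposes to O(~register_audit_trail → ~grant_access); with O(~register_audit_trail) we get O(~grant_access).
The contrapositive of premise 7 (O(~verify_audit_trail → grant_access)) is O(~grant_access → verify_audit_trail), and O(~grant_access) is already established, so O(verify_audit_trail).
The contrapositive of premise 2 (O(convene_panel → ~verify_audit_trail)) is O(verify_audit_trail → ~convene_panel), and O(verify_audit_trail) is already established, so O(~convene_panel).
Premise 9 is O(~arm_system → convene_panel); contrapositively O(~convene_panel → arm_system). Since O(~convene_panel) holds, K gives O(arm_system).
Premise 3, O(badge_in → ~arm_system), contraposes to O(arm_system → ~badge_in); with O(arm_system) we get O(~badge_in).
Premises 1, 4, 5 do not contribute to this derivation.
So O(~badge_in) follows.

Yes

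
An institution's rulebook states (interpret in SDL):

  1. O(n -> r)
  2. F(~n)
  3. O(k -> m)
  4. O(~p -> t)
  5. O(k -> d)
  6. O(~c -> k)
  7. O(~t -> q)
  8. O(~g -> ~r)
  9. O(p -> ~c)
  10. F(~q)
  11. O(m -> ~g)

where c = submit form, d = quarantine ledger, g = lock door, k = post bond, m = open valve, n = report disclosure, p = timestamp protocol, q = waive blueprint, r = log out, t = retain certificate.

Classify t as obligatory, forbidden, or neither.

Premise 2 is F(~n), i.e. O(n).
Premise 1 is O(n -> r); since O(n), deontic closure gives O(r).
Premise 8, O(~g -> ~r), contraposes to O(r -> g); with O(r) we get O(g).
Premise 11, O(m -> ~g), contraposes to O(g -> ~m); with O(g) we get O(~m).
Premise 3, O(k -> m), contraposes to O(~m -> ~k); with O(~m) we get O(~k).
The contrapositive of premise 6 (O(~c -> k)) is O(~k -> c), and O(~k) is already established, so O(c).
The contrapositive of premise 9 (O(p -> ~c)) is O(c -> ~p), and O(c) is already established, so O(~p).
Premise 4 is O(~p -> t); since O(~p), deontic closure gives O(t).
Premises 5, 7, 10 do not contribute to this derivation.
Hence t is obligatory.

Obligatory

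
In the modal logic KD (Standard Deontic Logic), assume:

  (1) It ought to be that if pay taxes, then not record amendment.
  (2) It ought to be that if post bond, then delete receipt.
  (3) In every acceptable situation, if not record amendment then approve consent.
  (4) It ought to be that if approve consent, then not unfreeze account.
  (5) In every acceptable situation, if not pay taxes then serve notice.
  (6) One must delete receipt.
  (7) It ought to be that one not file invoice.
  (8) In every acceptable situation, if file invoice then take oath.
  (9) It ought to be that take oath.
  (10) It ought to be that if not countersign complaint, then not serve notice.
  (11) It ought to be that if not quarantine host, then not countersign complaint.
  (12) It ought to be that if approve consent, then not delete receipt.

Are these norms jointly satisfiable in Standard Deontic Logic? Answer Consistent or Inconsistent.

Consistent

Premise 8 is O(file_invoice → take_oath); even if O(take_oath) held, inferring O(file_invoice) would be affirming the consequent — invalid.
So O(file_invoice) is not derivable, and the apparent clash with O(¬file_invoice) does not arise.
A world satisfying every obligation exists (e.g. approve_consent=false, countersign_complaint=true, delete_receipt=true, file_invoice=false, pay_taxes=false, post_bond=false, quarantine_host=true, record_amendment=true, serve_notice=true, take_oath=true, unfreeze_account=false); no atom is both obligatory and forbidden, so the set is consistent.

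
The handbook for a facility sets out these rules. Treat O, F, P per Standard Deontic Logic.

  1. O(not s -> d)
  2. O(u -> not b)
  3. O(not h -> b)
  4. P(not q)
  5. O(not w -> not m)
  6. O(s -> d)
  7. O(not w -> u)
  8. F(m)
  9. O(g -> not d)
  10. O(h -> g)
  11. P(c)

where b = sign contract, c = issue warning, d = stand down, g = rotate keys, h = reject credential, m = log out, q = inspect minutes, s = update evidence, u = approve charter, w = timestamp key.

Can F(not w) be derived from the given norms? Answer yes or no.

Premises 1 and 6 are O(not s -> d) and O(s -> d); every ideal world satisfies not s or s, so in either case d holds — hence O(d).
The contrapositive of premise 9 (O(g -> not d)) is O(d -> not g), and O(d) is already established, so O(not g).
Premise 10 is O(h -> g); contrapositively O(not g -> not h). Since O(not g) holds, K gives O(not h).
Premise 3 is O(not h -> b); since O(not h), deontic closure gives O(b).
The contrapositive of premise 2 (O(u -> not b)) is O(b -> not u), and O(b) is already established, so O(not u).
Premise 7, O(not w -> u), contraposes to O(not u -> w); with O(not u) we get O(w).
Premises 4, 5, 8, 11 do not contribute to this derivation.
So O(w) holds, i.e. F(not w). The claim follows.

Yes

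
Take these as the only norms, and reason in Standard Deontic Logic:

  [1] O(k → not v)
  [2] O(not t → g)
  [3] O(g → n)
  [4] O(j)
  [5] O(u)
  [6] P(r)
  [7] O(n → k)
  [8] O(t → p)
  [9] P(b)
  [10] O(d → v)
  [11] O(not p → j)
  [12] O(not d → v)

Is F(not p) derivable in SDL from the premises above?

Premises 10 and 12 cover both cases: O(d → v) and O(not d → v). Since d ∨ not d is a tautology, O(v) follows.
Premise 1 is O(k → not v); contrapositively O(v → not k). Since O(v) holds, K gives O(not k).
Premise 7, O(n → k), contraposes to O(not k → not n); with O(not k) we get O(not n).
The contrapositive of premise 3 (O(g → n)) is O(not n → not g), and O(not n) is already established, so O(not g).
Premise 2, O(not t → g), contraposes to O(not g → t); with O(not g) we get O(t).
Premise 8 is O(t → p); since O(t), deontic closure gives O(p).
Premises 4, 5, 6, 9, 11 do not contribute to this derivation.
So O(p) holds, i.e. F(not p). The claim follows.

Yes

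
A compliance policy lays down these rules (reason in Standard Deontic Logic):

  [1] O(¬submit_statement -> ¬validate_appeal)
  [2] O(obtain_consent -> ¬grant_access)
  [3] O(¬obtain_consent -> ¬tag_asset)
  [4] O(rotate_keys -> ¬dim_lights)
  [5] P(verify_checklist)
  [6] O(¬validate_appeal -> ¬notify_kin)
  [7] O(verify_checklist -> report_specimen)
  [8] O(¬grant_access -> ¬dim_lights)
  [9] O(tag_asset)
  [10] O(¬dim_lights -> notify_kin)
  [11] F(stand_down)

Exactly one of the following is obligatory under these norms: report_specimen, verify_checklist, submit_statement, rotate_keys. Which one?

submit_statement

Premise 9 gives O(tag_asset).
Premise 3 is O(¬obtain_consent -> ¬tag_asset); contrapositively O(tag_asset -> obtain_consent). Since O(tag_asset) holds, K gives O(obtain_consent).
With premise 2, O(obtain_consent -> ¬grant_access), the K-axiom yields O(¬grant_access).
With premise 8, O(¬grant_access -> ¬dim_lights), the K-axiom yields O(¬dim_lights).
With premise 10, O(¬dim_lights -> notify_kin), the K-axiom yields O(notify_kin).
The contrapositive of premise 6 (O(¬validate_appeal -> ¬notify_kin)) is O(notify_kin -> validate_appeal), and O(notify_kin) is already established, so O(validate_appeal).
Premise 1, O(¬submit_statement -> ¬validate_appeal), contraposes to O(validate_appeal -> submit_statement); with O(validate_appeal) we get O(submit_statement).
So O(submit_statement) holds — submit_statement is obligatory. None of the other listed options is made obligatory by any chain of premises.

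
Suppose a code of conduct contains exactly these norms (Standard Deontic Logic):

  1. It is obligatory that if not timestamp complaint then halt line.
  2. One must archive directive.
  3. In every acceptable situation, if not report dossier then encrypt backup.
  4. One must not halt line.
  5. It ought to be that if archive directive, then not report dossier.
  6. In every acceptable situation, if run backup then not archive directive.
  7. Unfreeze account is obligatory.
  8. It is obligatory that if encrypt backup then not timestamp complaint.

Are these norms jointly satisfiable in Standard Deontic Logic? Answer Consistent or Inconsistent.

Premise 4, F(halt_line), is equivalent to O(¬halt_line).
Premise 1, O(¬timestamp_complaint → halt_line), contraposes to O(¬halt_line → timestamp_complaint); with O(¬halt_line) we get O(timestamp_complaint).
Premise 8 is O(encrypt_backup → ¬timestamp_complaint); contrapositively O(timestamp_complaint → ¬encrypt_backup). Since O(timestamp_complaint) holds, K gives O(¬encrypt_backup).
Premise 3 is O(¬report_dossier → encrypt_backup); contrapositively O(¬encrypt_backup → report_dossier). Since O(¬encrypt_backup) holds, K gives O(report_dossier).
The contrapositive of premise 5 (O(archive_directive → ¬report_dossier)) is O(report_dossier → ¬archive_directive), and O(report_dossier) is already established, so O(¬archive_directive).
However, premise 2 gives O(archive_directive).
We now have both O(¬archive_directive) and O(archive_directive) — archive_directive is simultaneously obligatory and forbidden, violating the D-axiom.

Inconsistent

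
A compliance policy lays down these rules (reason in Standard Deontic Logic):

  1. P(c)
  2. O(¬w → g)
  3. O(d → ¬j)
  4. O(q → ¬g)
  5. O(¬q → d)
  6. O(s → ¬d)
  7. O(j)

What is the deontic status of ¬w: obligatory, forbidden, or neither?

Premise 7 states O(j) outright.
Premise 3 is O(d → ¬j); contrapositively O(j → ¬d). Since O(j) holds, K gives O(¬d).
Premise 5 is O(¬q → d); contrapositively O(¬d → q). Since O(¬d) holds, K gives O(q).
With premise 4, O(q → ¬g), the K-axiom yields O(¬g).
The contrapositive of premise 2 (O(¬w → g)) is O(¬g → w), and O(¬g) is already established, so O(w).
Premises 1, 6 do not contribute to this derivation.
Thus O(w), which is F(¬w): ¬w is forbidden.

Forbidden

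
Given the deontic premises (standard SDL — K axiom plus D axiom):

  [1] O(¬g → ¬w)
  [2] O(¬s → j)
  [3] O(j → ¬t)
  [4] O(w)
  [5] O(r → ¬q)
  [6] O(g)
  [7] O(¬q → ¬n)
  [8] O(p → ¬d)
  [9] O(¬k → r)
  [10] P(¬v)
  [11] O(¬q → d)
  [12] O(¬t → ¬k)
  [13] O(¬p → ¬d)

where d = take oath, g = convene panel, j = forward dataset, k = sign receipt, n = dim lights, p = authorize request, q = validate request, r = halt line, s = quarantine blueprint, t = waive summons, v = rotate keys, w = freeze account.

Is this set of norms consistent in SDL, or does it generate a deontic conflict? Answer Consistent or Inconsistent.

Premise 1 is O(¬g → ¬w), but O(¬g) is not derivable from the premises, so it does not yield O(¬w).
So O(¬w) is not derivable, and the apparent clash with O(w) does not arise.
A world satisfying every obligation exists (e.g. d=false, g=true, j=false, k=true, n=false, p=false, q=true, r=false, s=true, t=true, v=false, w=true); no atom is both obligatory and forbidden, so the set is consistent.

Consistent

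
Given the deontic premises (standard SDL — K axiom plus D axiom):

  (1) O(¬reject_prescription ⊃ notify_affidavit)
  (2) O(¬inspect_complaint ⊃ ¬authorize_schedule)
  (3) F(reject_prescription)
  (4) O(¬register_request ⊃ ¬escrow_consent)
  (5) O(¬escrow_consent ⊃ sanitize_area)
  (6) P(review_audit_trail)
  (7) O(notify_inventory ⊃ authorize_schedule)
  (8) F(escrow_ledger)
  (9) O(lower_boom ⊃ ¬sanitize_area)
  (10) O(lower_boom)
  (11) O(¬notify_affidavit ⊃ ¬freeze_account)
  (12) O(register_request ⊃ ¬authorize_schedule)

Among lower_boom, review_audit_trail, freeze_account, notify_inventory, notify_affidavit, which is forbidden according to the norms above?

Premise 10 gives O(lower_boom).
From O(lower_boom) and premise 9, O(lower_boom ⊃ ¬sanitize_area), we obtain O(¬sanitize_area).
Premise 5 is O(¬escrow_consent ⊃ sanitize_area); contrapositively O(¬sanitize_area ⊃ escrow_consent). Since O(¬sanitize_area) holds, K gives O(escrow_consent).
Premise 4, O(¬register_request ⊃ ¬escrow_consent), contraposes to O(escrow_consent ⊃ register_request); with O(escrow_consent) we get O(register_request).
Applying K to premise 12 (O(register_request ⊃ ¬authorize_schedule)) and O(register_request) yields O(¬authorize_schedule).
The contrapositive of premise 7 (O(notify_inventory ⊃ authorize_schedule)) is O(¬authorize_schedule ⊃ ¬notify_inventory), and O(¬authorize_schedule) is already established, so O(¬notify_inventory).
So O(¬notify_inventory) holds, i.e. notify_inventory is forbidden. None of the other listed options is forbidden under the premises.

notify_inventory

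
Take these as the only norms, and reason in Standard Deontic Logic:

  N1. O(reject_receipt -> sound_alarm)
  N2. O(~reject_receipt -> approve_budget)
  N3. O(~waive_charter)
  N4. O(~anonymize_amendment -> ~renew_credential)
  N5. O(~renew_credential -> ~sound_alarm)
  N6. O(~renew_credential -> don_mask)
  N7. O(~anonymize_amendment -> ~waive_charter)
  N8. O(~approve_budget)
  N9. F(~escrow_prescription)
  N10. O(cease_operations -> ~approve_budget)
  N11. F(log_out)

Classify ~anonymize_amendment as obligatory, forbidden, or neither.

Forbidden

Premise 8 states O(~approve_budget) outright.
Premise 2 is O(~reject_receipt -> approve_budget); contrapositively O(~approve_budget -> reject_receipt). Since O(~approve_budget) holds, K gives O(reject_receipt).
Applying K to premise 1 (O(reject_receipt -> sound_alarm)) and O(reject_receipt) yields O(sound_alarm).
Premise 5 is O(~renew_credential -> ~sound_alarm); contrapositively O(sound_alarm -> renew_credential). Since O(sound_alarm) holds, K gives O(renew_credential).
Premise 4, O(~anonymize_amendment -> ~renew_credential), contraposes to O(renew_credential -> anonymize_amendment); with O(renew_credential) we get O(anonymize_amendment).
Premises 3, 6, 7, 9, 10, 11 do not contribute to this derivation.
Thus O(anonymize_amendment), which is F(~anonymize_amendment): ~anonymize_amendment is forbidden.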